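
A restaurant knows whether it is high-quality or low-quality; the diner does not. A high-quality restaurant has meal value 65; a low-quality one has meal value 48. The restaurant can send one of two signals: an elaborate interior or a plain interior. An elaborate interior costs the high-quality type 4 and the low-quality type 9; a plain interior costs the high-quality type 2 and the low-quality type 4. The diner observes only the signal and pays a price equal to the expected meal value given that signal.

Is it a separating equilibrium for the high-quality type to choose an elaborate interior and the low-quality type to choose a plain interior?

Under separation the diner infers type exactly: elaborate interior → high-quality (pays 65), plain interior → low-quality (pays 48).
High-quality: elaborate interior gives 65 − 4 = 61; plain interior gives 48 − 2 = 46. No deviation. ✓
Low-quality: plain interior gives 48 − 4 = 44; elaborate interior gives 65 − 9 = 56. Would deviate. ✗

No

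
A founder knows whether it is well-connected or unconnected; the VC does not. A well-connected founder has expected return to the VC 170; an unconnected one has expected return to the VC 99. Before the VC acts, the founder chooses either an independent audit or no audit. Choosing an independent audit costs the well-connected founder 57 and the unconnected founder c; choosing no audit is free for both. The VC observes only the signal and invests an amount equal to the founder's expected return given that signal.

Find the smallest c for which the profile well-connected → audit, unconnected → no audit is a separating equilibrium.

71

Under separation: audit → well-connected (pays 170); no audit → unconnected (pays 99).
Well-connected: 170 − 57 = 113 ≥ 99 − 0 = 99. Holds regardless of c. ✓
Unconnected: 99 − 0 ≥ 170 − c, so c ≥ 170 − 99 = 71.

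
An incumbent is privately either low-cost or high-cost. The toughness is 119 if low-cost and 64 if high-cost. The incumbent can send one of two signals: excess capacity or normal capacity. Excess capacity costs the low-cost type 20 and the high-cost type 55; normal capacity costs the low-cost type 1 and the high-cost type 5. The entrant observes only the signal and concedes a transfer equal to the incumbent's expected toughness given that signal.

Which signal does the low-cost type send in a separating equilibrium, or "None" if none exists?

Try low-cost → excess capacity, high-cost → normal capacity:
  If types separate, excess capacity earns payment 119 and normal capacity earns 64.
  Low-cost: excess capacity gives 119 − 20 = 99; normal capacity gives 64 − 1 = 63. No deviation. ✓
  High-cost: normal capacity gives 64 − 5 = 59; excess capacity gives 119 − 55 = 64. Would deviate. ✗
Try low-cost → normal capacity, high-cost → excess capacity:
  If types separate, normal capacity earns payment 119 and excess capacity earns 64.
  Low-cost: normal capacity gives 119 − 1 = 118; excess capacity gives 64 − 20 = 44. No deviation. ✓
  High-cost: excess capacity gives 64 − 55 = 9; normal capacity gives 119 − 5 = 114. Would deviate. ✗
Neither assignment is incentive-compatible.

None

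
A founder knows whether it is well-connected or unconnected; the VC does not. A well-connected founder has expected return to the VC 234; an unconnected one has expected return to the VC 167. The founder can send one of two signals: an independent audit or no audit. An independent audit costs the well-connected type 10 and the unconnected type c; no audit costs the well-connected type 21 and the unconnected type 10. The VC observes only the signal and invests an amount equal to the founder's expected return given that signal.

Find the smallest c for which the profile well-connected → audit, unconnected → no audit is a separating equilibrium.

Under separation: audit → well-connected (pays 234); no audit → unconnected (pays 167).
Well-connected: 234 − 10 = 224 ≥ 167 − 21 = 146. Holds regardless of c. ✓
Unconnected: 167 − 10 ≥ 234 − c, so c ≥ 234 − 157 = 77.

77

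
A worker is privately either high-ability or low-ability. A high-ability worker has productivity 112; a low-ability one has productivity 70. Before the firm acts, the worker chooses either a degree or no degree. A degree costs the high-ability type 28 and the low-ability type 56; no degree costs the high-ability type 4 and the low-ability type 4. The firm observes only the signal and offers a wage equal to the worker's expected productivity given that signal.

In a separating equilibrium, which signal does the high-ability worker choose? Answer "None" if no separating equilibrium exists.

Try high-ability → degree, low-ability → no degree:
  If types separate, degree earns payment 112 and no degree earns 70.
  High-ability: degree gives 112 − 28 = 84; no degree gives 70 − 4 = 66. No deviation. ✓
  Low-ability: no degree gives 70 − 4 = 66; degree gives 112 − 56 = 56. No deviation. ✓
Both hold — the high-ability type sends degree.

degree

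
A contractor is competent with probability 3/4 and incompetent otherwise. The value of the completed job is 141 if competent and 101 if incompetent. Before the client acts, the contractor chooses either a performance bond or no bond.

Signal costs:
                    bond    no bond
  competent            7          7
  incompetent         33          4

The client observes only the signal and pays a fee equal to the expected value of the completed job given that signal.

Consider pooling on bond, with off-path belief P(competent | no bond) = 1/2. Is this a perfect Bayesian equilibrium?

On the equilibrium path (bond) the client holds the prior 3/4 and pays 3/4·141 + 1/4·101 = 131. Off-path (no bond) belief 1/2 gives 1/2·141 + 1/2·101 = 121.
Competent: bond gives 131 − 7 = 124; no bond gives 121 − 7 = 114. Stays. ✓
Incompetent: bond gives 131 − 33 = 98; no bond gives 121 − 4 = 117. Deviates. ✗

No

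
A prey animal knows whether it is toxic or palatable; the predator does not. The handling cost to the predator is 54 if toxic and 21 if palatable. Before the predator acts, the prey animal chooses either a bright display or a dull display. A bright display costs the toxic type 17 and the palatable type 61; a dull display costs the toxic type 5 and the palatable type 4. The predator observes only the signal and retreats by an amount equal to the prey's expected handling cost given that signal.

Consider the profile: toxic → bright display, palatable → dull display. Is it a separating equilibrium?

Under separation the predator infers type exactly: bright display → toxic (pays 54), dull display → palatable (pays 21).
Toxic: bright display gives 54 − 17 = 37; dull display gives 21 − 5 = 16. No deviation. ✓
Palatable: dull display gives 21 − 4 = 17; bright display gives 54 − 61 = -7. No deviation. ✓
Neither type gains from mimicking the other.

Yes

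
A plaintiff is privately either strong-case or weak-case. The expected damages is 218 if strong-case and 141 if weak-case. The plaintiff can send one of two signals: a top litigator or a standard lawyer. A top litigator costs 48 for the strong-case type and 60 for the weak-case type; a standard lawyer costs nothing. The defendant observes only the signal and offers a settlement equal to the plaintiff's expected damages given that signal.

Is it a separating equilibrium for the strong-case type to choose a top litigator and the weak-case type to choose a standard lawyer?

No

Under separation the defendant infers type exactly: top litigator → strong-case (pays 218), standard lawyer → weak-case (pays 141).
Strong-case: top litigator gives 218 − 48 = 170; standard lawyer gives 141 − 0 = 141. No deviation. ✓
Weak-case: standard lawyer gives 141 − 0 = 141; top litigator gives 218 − 60 = 158. Would deviate. ✗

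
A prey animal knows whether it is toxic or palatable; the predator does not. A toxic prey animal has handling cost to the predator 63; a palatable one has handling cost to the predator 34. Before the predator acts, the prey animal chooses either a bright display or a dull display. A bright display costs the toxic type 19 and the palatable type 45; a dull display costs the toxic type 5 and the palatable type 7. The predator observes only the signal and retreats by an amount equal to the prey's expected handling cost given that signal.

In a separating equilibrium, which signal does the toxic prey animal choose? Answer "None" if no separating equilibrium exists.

Try toxic → bright display, palatable → dull display:
  If types separate, bright display earns payment 63 and dull display earns 34.
  Toxic: bright display gives 63 − 19 = 44; dull display gives 34 − 5 = 29. No deviation. ✓
  Palatable: dull display gives 34 − 7 = 27; bright display gives 63 − 45 = 18. No deviation. ✓
Both hold — the toxic type sends bright display.

bright display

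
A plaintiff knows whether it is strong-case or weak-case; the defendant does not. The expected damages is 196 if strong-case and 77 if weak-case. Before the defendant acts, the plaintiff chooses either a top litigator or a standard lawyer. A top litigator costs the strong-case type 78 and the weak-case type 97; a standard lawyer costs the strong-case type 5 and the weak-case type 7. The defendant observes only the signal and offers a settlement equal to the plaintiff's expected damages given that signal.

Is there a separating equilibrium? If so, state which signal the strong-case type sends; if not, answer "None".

Try strong-case → top litigator, weak-case → standard lawyer:
  If types separate, top litigator earns payment 196 and standard lawyer earns 77.
  Strong-case: top litigator gives 196 − 78 = 118; standard lawyer gives 77 − 5 = 72. No deviation. ✓
  Weak-case: standard lawyer gives 77 − 7 = 70; top litigator gives 196 − 97 = 99. Would deviate. ✗
Try strong-case → standard lawyer, weak-case → top litigator:
  If types separate, standard lawyer earns payment 196 and top litigator earns 77.
  Strong-case: standard lawyer gives 196 − 5 = 191; top litigator gives 77 − 78 = -1. No deviation. ✓
  Weak-case: top litigator gives 77 − 97 = -20; standard lawyer gives 196 − 7 = 189. Would deviate. ✗
Neither assignment is incentive-compatible.

None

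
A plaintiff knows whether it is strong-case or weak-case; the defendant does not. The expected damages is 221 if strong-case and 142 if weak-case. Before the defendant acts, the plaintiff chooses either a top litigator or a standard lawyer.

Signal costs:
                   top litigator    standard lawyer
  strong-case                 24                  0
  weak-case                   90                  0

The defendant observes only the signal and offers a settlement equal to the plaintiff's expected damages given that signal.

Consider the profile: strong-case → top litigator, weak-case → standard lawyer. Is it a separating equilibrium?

Yes

If types separate, top litigator earns payment 221 and standard lawyer earns 142.
Strong-case: top litigator gives 221 − 24 = 197; standard lawyer gives 142 − 0 = 142. No deviation. ✓
Weak-case: standard lawyer gives 142 − 0 = 142; top litigator gives 221 − 90 = 131. No deviation. ✓
Both incentive constraints hold.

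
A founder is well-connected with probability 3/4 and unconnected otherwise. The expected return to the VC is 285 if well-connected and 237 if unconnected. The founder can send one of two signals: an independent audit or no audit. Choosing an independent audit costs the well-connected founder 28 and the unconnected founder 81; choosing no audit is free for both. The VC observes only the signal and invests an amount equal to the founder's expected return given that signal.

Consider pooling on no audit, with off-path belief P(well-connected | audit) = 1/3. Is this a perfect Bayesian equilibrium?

Yes

At the pooled signal (no audit) the VC holds the prior 3/4 and pays 3/4·285 + 1/4·237 = 273. Off-path (audit) belief 1/3 gives 1/3·285 + 2/3·237 = 253.
Well-connected: no audit gives 273 − 0 = 273; audit gives 253 − 28 = 225. Stays. ✓
Unconnected: no audit gives 273 − 0 = 273; audit gives 253 − 81 = 172. Stays. ✓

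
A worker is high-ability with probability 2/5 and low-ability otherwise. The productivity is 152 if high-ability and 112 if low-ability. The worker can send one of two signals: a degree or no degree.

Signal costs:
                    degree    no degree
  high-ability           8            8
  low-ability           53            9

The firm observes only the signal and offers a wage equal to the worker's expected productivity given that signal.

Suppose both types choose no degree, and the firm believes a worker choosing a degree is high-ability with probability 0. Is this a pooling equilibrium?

Yes

At the pooled signal (no degree) the firm holds the prior 2/5 and pays 2/5·152 + 3/5·112 = 128. Off-path (degree) belief 0 gives 0·152 + 1·112 = 112.
High-ability: no degree gives 128 − 8 = 120; degree gives 112 − 8 = 104. Stays. ✓
Low-ability: no degree gives 128 − 9 = 119; degree gives 112 − 53 = 59. Stays. ✓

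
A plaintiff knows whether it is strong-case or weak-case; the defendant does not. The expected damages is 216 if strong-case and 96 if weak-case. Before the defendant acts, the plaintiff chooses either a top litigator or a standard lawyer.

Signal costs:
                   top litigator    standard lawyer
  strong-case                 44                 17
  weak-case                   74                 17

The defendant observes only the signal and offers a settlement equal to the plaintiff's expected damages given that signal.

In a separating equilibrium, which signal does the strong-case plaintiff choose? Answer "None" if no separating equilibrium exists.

Try strong-case → top litigator, weak-case → standard lawyer:
  If types separate, top litigator earns payment 216 and standard lawyer earns 96.
  Strong-case: top litigator gives 216 − 44 = 172; standard lawyer gives 96 − 17 = 79. No deviation. ✓
  Weak-case: standard lawyer gives 96 − 17 = 79; top litigator gives 216 − 74 = 142. Would deviate. ✗
Try strong-case → standard lawyer, weak-case → top litigator:
  If types separate, standard lawyer earns payment 216 and top litigator earns 96.
  Strong-case: standard lawyer gives 216 − 17 = 199; top litigator gives 96 − 44 = 52. No deviation. ✓
  Weak-case: top litigator gives 96 − 74 = 22; standard lawyer gives 216 − 17 = 199. Would deviate. ✗
Neither assignment is incentive-compatible.

None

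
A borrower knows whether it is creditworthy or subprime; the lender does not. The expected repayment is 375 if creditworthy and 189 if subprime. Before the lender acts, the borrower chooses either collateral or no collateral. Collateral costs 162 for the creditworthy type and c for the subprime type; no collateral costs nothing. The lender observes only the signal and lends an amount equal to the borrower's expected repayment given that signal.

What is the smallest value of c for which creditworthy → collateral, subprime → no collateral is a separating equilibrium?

Under separation: collateral → creditworthy (pays 375); no collateral → subprime (pays 189).
Creditworthy: 375 − 162 = 213 ≥ 189 − 0 = 189. Holds regardless of c. ✓
Subprime: 189 − 0 ≥ 375 − c, so c ≥ 375 − 189 = 186.

186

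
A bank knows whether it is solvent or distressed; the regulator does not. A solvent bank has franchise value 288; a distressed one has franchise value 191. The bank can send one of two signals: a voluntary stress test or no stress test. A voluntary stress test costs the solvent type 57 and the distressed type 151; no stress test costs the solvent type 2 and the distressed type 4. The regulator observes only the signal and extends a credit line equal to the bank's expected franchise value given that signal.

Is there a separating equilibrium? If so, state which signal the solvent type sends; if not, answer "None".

Try solvent → stress test, distressed → no stress test:
  Under separation the regulator infers type exactly: stress test → solvent (pays 288), no stress test → distressed (pays 191).
  Solvent: stress test gives 288 − 57 = 231; no stress test gives 191 − 2 = 189. No deviation. ✓
  Distressed: no stress test gives 191 − 4 = 187; stress test gives 288 − 151 = 137. No deviation. ✓
Both hold — the solvent type sends stress test.

stress test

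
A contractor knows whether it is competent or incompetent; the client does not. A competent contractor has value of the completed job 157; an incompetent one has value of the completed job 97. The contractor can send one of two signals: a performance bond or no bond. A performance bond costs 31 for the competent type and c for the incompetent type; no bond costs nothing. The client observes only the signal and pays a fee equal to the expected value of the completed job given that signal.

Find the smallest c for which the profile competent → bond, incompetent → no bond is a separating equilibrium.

60

Under separation: bond → competent (pays 157); no bond → incompetent (pays 97).
Competent: 157 − 31 = 126 ≥ 97 − 0 = 97. Holds regardless of c. ✓
Incompetent: 97 − 0 ≥ 157 − c, so c ≥ 157 − 97 = 60.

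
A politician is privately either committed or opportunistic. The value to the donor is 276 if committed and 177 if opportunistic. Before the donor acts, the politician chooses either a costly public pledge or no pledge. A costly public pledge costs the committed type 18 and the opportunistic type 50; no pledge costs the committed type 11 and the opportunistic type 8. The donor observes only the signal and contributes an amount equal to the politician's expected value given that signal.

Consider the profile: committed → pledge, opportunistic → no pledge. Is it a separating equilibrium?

No

If types separate, pledge earns payment 276 and no pledge earns 177.
Committed: pledge gives 276 − 18 = 258; no pledge gives 177 − 11 = 166. No deviation. ✓
Opportunistic: no pledge gives 177 − 8 = 169; pledge gives 276 − 50 = 226. Would deviate. ✗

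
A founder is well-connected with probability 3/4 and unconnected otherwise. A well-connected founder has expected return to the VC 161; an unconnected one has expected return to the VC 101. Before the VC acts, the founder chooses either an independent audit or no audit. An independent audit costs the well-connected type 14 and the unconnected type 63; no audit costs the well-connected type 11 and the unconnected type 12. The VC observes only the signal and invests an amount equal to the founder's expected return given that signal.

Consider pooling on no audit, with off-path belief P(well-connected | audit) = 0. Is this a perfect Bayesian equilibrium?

Yes

On the equilibrium path (no audit) the VC holds the prior 3/4 and pays 3/4·161 + 1/4·101 = 146. Off-path (audit) belief 0 gives 0·161 + 1·101 = 101.
Well-connected: no audit gives 146 − 11 = 135; audit gives 101 − 14 = 87. Stays. ✓
Unconnected: no audit gives 146 − 12 = 134; audit gives 101 − 63 = 38. Stays. ✓
Beliefs are Bayes-consistent on-path and both types best-respond.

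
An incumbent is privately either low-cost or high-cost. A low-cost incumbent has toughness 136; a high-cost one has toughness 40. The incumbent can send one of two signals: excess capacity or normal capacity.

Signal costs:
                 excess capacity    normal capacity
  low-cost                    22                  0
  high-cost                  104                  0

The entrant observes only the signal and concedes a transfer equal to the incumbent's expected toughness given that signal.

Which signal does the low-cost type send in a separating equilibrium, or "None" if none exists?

Try low-cost → excess capacity, high-cost → normal capacity:
  If types separate, excess capacity earns payment 136 and normal capacity earns 40.
  Low-cost: excess capacity gives 136 − 22 = 114; normal capacity gives 40 − 0 = 40. No deviation. ✓
  High-cost: normal capacity gives 40 − 0 = 40; excess capacity gives 136 − 104 = 32. No deviation. ✓
Both hold — the low-cost type sends excess capacity.

excess capacity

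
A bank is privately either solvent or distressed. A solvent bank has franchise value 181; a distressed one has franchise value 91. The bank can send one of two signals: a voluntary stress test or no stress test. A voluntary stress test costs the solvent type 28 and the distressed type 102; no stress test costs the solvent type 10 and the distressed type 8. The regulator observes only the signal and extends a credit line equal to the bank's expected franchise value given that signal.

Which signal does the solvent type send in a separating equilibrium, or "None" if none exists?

Try solvent → stress test, distressed → no stress test:
  If types separate, stress test earns payment 181 and no stress test earns 91.
  Solvent: stress test gives 181 − 28 = 153; no stress test gives 91 − 10 = 81. No deviation. ✓
  Distressed: no stress test gives 91 − 8 = 83; stress test gives 181 − 102 = 79. No deviation. ✓
Both hold — the solvent type sends stress test.

stress test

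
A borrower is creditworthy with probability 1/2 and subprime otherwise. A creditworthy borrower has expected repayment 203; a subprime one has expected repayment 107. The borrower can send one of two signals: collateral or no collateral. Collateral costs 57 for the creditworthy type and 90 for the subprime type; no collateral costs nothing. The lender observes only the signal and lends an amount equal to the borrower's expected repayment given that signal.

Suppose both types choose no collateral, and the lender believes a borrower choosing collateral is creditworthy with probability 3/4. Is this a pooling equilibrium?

Yes

At the pooled signal (no collateral) the lender holds the prior 1/2 and pays 1/2·203 + 1/2·107 = 155. Off-path (collateral) belief 3/4 gives 3/4·203 + 1/4·107 = 179.
Creditworthy: no collateral gives 155 − 0 = 155; collateral gives 179 − 57 = 122. Stays. ✓
Subprime: no collateral gives 155 − 0 = 155; collateral gives 179 − 90 = 89. Stays. ✓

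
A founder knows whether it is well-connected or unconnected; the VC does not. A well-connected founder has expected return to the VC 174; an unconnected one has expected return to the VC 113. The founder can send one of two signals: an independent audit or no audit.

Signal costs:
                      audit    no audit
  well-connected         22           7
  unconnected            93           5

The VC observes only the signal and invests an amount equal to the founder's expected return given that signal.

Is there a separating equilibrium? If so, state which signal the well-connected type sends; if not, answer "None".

audit

Try well-connected → audit, unconnected → no audit:
  Under separation the VC infers type exactly: audit → well-connected (pays 174), no audit → unconnected (pays 113).
  Well-connected: audit gives 174 − 22 = 152; no audit gives 113 − 7 = 106. No deviation. ✓
  Unconnected: no audit gives 113 − 5 = 108; audit gives 174 − 93 = 81. No deviation. ✓
Both hold — the well-connected type sends audit.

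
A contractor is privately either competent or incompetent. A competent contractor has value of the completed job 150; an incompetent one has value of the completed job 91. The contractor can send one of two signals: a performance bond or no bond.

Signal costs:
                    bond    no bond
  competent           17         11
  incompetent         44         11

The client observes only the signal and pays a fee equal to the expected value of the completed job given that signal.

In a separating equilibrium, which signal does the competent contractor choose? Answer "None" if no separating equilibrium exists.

None

Try competent → bond, incompetent → no bond:
  Under separation the client infers type exactly: bond → competent (pays 150), no bond → incompetent (pays 91).
  Competent: bond gives 150 − 17 = 133; no bond gives 91 − 11 = 80. No deviation. ✓
  Incompetent: no bond gives 91 − 11 = 80; bond gives 150 − 44 = 106. Would deviate. ✗
Try competent → no bond, incompetent → bond:
  Under separation the client infers type exactly: no bond → competent (pays 150), bond → incompetent (pays 91).
  Competent: no bond gives 150 − 11 = 139; bond gives 91 − 17 = 74. No deviation. ✓
  Incompetent: bond gives 91 − 44 = 47; no bond gives 150 − 11 = 139. Would deviate. ✗
Neither assignment is incentive-compatible.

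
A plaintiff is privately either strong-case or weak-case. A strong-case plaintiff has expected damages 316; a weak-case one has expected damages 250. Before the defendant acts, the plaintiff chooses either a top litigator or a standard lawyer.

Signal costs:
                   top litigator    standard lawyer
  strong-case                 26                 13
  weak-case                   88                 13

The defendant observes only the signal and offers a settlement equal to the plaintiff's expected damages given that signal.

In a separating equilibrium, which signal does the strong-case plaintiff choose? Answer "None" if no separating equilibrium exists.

top litigator

Try strong-case → top litigator, weak-case → standard lawyer:
  If types separate, top litigator earns payment 316 and standard lawyer earns 250.
  Strong-case: top litigator gives 316 − 26 = 290; standard lawyer gives 250 − 13 = 237. No deviation. ✓
  Weak-case: standard lawyer gives 250 − 13 = 237; top litigator gives 316 − 88 = 228. No deviation. ✓
Both hold — the strong-case type sends top litigator.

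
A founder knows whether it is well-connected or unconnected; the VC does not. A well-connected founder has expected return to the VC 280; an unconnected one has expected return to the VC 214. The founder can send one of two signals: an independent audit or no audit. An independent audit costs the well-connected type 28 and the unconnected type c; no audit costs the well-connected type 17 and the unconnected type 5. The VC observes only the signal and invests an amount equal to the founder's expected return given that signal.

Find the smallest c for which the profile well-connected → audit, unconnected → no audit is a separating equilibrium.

Under separation: audit → well-connected (pays 280); no audit → unconnected (pays 214).
Well-connected: 280 − 28 = 252 ≥ 214 − 17 = 197. Holds regardless of c. ✓
Unconnected: 214 − 5 ≥ 280 − c, so c ≥ 280 − 209 = 71.

71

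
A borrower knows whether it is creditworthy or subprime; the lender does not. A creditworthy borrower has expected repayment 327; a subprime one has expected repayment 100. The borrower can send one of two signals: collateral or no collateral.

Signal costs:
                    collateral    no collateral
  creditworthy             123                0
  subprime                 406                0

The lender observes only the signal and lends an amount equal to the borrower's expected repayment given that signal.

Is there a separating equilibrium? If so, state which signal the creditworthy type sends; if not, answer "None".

Try creditworthy → collateral, subprime → no collateral:
  If types separate, collateral earns payment 327 and no collateral earns 100.
  Creditworthy: collateral gives 327 − 123 = 204; no collateral gives 100 − 0 = 100. No deviation. ✓
  Subprime: no collateral gives 100 − 0 = 100; collateral gives 327 − 406 = -79. No deviation. ✓
Both hold — the creditworthy type sends collateral.

collateral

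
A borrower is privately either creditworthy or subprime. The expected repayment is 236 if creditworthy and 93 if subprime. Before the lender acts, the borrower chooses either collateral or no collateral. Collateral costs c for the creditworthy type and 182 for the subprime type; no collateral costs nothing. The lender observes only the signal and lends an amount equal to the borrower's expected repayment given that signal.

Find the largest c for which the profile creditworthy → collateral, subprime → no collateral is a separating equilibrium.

143

Under separation: collateral → creditworthy (pays 236); no collateral → subprime (pays 93).
Subprime: 93 − 0 = 93 ≥ 236 − 182 = 54. Holds regardless of c. ✓
Creditworthy: 236 − c ≥ 93 − 0, so c ≤ 236 − 93 = 143.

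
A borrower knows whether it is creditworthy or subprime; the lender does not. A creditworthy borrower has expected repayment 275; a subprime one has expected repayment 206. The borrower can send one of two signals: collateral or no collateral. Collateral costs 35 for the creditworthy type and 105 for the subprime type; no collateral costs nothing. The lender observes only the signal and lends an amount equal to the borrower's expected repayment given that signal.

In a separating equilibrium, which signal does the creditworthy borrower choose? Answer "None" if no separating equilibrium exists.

collateral

Try creditworthy → collateral, subprime → no collateral:
  Under separation the lender infers type exactly: collateral → creditworthy (pays 275), no collateral → subprime (pays 206).
  Creditworthy: collateral gives 275 − 35 = 240; no collateral gives 206 − 0 = 206. No deviation. ✓
  Subprime: no collateral gives 206 − 0 = 206; collateral gives 275 − 105 = 170. No deviation. ✓
Both hold — the creditworthy type sends collateral.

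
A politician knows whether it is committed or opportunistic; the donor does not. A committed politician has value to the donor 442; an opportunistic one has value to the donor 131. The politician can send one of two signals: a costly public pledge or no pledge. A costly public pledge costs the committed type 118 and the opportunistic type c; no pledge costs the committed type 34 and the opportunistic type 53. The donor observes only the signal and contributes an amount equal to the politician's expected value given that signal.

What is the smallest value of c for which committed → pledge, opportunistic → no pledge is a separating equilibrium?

Under separation: pledge → committed (pays 442); no pledge → opportunistic (pays 131).
Committed: 442 − 118 = 324 ≥ 131 − 34 = 97. Holds regardless of c. ✓
Opportunistic: 131 − 53 ≥ 442 − c, so c ≥ 442 − 78 = 364.

364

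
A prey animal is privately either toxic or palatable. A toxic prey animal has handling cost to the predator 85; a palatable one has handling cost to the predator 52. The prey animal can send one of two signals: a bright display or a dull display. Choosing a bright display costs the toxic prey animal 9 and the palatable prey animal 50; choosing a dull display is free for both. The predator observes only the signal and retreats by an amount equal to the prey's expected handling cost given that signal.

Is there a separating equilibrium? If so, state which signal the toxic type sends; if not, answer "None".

Try toxic → bright display, palatable → dull display:
  If types separate, bright display earns payment 85 and dull display earns 52.
  Toxic: bright display gives 85 − 9 = 76; dull display gives 52 − 0 = 52. No deviation. ✓
  Palatable: dull display gives 52 − 0 = 52; bright display gives 85 − 50 = 35. No deviation. ✓
Both hold — the toxic type sends bright display.

bright display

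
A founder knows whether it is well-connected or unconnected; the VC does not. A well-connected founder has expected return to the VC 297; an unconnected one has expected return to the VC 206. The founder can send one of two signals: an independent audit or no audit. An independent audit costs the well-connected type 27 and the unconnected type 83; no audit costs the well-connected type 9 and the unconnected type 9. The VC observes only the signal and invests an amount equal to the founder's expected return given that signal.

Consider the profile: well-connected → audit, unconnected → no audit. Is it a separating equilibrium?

No

If types separate, audit earns payment 297 and no audit earns 206.
Well-connected: audit gives 297 − 27 = 270; no audit gives 206 − 9 = 197. No deviation. ✓
Unconnected: no audit gives 206 − 9 = 197; audit gives 297 − 83 = 214. Would deviate. ✗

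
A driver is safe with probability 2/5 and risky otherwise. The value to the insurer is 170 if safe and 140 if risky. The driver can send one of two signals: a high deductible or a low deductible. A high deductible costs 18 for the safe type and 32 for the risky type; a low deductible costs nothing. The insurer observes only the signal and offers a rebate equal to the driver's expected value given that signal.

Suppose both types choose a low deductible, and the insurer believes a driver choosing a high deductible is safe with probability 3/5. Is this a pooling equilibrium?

Yes

On the equilibrium path (low deductible) the insurer holds the prior 2/5 and pays 2/5·170 + 3/5·140 = 152. Off-path (high deductible) belief 3/5 gives 3/5·170 + 2/5·140 = 158.
Safe: low deductible gives 152 − 0 = 152; high deductible gives 158 − 18 = 140. Stays. ✓
Risky: low deductible gives 152 − 0 = 152; high deductible gives 158 − 32 = 126. Stays. ✓
Beliefs are Bayes-consistent on-path and both types best-respond.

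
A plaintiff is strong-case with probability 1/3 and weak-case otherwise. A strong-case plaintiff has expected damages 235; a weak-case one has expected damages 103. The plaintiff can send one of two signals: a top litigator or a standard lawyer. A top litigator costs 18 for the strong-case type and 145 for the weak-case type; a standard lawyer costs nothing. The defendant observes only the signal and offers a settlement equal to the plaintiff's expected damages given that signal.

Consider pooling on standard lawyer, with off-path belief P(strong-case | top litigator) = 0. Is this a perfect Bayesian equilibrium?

At the pooled signal (standard lawyer) the defendant holds the prior 1/3 and pays 1/3·235 + 2/3·103 = 147. Off-path (top litigator) belief 0 gives 0·235 + 1·103 = 103.
Strong-case: standard lawyer gives 147 − 0 = 147; top litigator gives 103 − 18 = 85. Stays. ✓
Weak-case: standard lawyer gives 147 − 0 = 147; top litigator gives 103 − 145 = -42. Stays. ✓

Yes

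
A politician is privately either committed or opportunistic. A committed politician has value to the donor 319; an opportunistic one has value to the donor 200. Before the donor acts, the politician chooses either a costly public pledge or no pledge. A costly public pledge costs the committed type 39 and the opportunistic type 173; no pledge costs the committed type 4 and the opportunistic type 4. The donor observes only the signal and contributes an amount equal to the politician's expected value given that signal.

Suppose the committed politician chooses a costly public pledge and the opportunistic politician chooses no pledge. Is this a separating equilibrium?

If types separate, pledge earns payment 319 and no pledge earns 200.
Committed: pledge gives 319 − 39 = 280; no pledge gives 200 − 4 = 196. No deviation. ✓
Opportunistic: no pledge gives 200 − 4 = 196; pledge gives 319 − 173 = 146. No deviation. ✓
Both incentive constraints hold.

Yes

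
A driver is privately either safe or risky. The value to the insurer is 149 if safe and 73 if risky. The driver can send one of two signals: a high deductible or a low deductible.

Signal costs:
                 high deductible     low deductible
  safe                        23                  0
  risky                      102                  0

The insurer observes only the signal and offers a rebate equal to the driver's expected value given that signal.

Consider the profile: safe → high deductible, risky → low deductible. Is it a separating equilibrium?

If types separate, high deductible earns payment 149 and low deductible earns 73.
Safe: high deductible gives 149 − 23 = 126; low deductible gives 73 − 0 = 73. No deviation. ✓
Risky: low deductible gives 73 − 0 = 73; high deductible gives 149 − 102 = 47. No deviation. ✓
Neither type gains from mimicking the other.

Yes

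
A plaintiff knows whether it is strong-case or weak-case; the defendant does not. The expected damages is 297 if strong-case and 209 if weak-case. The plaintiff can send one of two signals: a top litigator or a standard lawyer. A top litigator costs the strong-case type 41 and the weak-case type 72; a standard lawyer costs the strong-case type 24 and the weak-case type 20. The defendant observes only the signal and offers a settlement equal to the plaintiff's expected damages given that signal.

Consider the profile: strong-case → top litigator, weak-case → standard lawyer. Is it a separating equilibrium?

If types separate, top litigator earns payment 297 and standard lawyer earns 209.
Strong-case: top litigator gives 297 − 41 = 256; standard lawyer gives 209 − 24 = 185. No deviation. ✓
Weak-case: standard lawyer gives 209 − 20 = 189; top litigator gives 297 − 72 = 225. Would deviate. ✗

No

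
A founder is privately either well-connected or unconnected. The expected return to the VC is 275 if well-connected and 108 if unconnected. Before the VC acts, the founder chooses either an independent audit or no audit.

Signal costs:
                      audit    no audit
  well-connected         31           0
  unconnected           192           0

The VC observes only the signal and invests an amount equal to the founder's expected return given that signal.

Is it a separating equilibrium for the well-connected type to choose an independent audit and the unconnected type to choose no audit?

Under separation the VC infers type exactly: audit → well-connected (pays 275), no audit → unconnected (pays 108).
Well-connected: audit gives 275 − 31 = 244; no audit gives 108 − 0 = 108. No deviation. ✓
Unconnected: no audit gives 108 − 0 = 108; audit gives 275 − 192 = 83. No deviation. ✓
Both incentive constraints hold.

Yes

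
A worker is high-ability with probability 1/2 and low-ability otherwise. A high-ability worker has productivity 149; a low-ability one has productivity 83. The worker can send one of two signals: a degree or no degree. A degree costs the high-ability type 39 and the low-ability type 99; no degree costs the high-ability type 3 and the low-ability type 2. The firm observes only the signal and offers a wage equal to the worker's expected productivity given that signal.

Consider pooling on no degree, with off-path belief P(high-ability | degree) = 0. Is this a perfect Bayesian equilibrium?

Yes

At the pooled signal (no degree) the firm holds the prior 1/2 and pays 1/2·149 + 1/2·83 = 116. Off-path (degree) belief 0 gives 0·149 + 1·83 = 83.
High-ability: no degree gives 116 − 3 = 113; degree gives 83 − 39 = 44. Stays. ✓
Low-ability: no degree gives 116 − 2 = 114; degree gives 83 − 99 = -16. Stays. ✓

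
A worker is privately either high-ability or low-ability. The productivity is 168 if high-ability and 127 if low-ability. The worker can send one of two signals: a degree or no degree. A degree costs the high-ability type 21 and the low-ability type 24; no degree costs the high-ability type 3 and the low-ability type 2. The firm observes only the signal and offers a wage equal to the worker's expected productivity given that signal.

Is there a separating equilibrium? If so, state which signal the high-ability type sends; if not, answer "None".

None

Try high-ability → degree, low-ability → no degree:
  Under separation the firm infers type exactly: degree → high-ability (pays 168), no degree → low-ability (pays 127).
  High-ability: degree gives 168 − 21 = 147; no degree gives 127 − 3 = 124. No deviation. ✓
  Low-ability: no degree gives 127 − 2 = 125; degree gives 168 − 24 = 144. Would deviate. ✗
Try high-ability → no degree, low-ability → degree:
  Under separation the firm infers type exactly: no degree → high-ability (pays 168), degree → low-ability (pays 127).
  High-ability: no degree gives 168 − 3 = 165; degree gives 127 − 21 = 106. No deviation. ✓
  Low-ability: degree gives 127 − 24 = 103; no degree gives 168 − 2 = 166. Would deviate. ✗
Neither assignment is incentive-compatible.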